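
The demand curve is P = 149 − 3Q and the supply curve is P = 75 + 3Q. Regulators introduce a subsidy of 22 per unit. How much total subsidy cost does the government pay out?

Competitive equilibrium: 149 − 3Q = 75 + 3Q → Q* = 12.3333, P* = 112.
The subsidy lowers effective supply by 22: P = 53 + 3Q.
New quantity: 149 − 3Q = 53 + 3Q → Q' = 16.
Total subsidy cost = 22 × 16 = 352.

352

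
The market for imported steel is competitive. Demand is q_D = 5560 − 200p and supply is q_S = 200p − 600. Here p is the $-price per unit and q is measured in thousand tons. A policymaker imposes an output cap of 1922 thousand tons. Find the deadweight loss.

In inverse form: demand p = 27.8 − 0.005q, supply p = 3 + 0.005q.
Competitive equilibrium: 27.8 − 0.005q = 3 + 0.005q → q* = 2480, p* = 15.4.
At q = 1922: demand price = 27.8 − 0.005·1922 = 18.19; supply price = 3 + 0.005·1922 = 12.61.
Δq = 2480 − 1922 = 558; wedge = 18.19 − 12.61 = 5.58.
Welfare loss = ½ × 558 × 5.58 = $1556.82 thousand.

$1556.82 thousand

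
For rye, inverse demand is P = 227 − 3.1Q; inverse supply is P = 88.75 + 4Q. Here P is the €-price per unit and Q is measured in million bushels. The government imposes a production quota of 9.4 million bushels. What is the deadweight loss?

€360.12 million

Competitive equilibrium: 227 − 3.1Q = 88.75 + 4Q → Q* = 19.4718, P* = 166.6373.
At Q = 9.4: demand price = 227 − 3.1·9.4 = 197.86; supply price = 88.75 + 4·9.4 = 126.35.
ΔQ = 19.4718 − 9.4 = 10.0718; wedge = 197.86 − 126.35 = 71.51.
Deadweight loss = ½ × 10.0718 × 71.51 = €360.12 million.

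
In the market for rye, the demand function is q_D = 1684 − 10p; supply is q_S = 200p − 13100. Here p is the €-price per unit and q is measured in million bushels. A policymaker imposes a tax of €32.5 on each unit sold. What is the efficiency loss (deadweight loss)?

In inverse form: demand p = 168.4 − 0.1q, supply p = 65.5 + 0.005q.
Competitive equilibrium: 168.4 − 0.1q = 65.5 + 0.005q → q* = 980, p* = 70.4.
With the tax, the buyer price exceeds the seller price by 32.5: (168.4 − 0.1q) − (65.5 + 0.005q) = 32.5 → q' = 670.4762.
Δq = 980 − 670.4762 = 309.5238; the wedge equals the tax, 32.5.
Deadweight loss = ½ × 309.5238 × 32.5 = €5029.76 million.

€5029.76 million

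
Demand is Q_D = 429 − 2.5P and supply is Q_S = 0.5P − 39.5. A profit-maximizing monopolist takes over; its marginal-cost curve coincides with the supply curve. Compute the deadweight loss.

36.46

In inverse form: demand P = 171.6 − 0.4Q, supply P = 79 + 2Q.
Competitive equilibrium: 171.6 − 0.4Q = 79 + 2Q → Q* = 38.5833, P* = 156.1667.
Marginal revenue: MR = 171.6 − 0.8Q. Set MR = MC: 171.6 − 0.8Q = 79 + 2Q → Q_m = 33.0714.
Price P_m = 171.6 − 0.4·33.0714 = 158.3714; MC(Q_m) = 79 + 2·33.0714 = 145.1428.
Competitive Q* = 38.5833, so ΔQ = 5.5119; wedge = 158.3714 − 145.1428 = 13.2286.
The triangle = ½ × 5.5119 × 13.2286 = 36.46.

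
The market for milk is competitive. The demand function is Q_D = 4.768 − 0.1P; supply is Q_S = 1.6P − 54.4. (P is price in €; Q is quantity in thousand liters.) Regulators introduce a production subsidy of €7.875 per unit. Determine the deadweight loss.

In inverse form: demand P = 47.68 − 10Q, supply P = 34 + 0.625Q.
Competitive equilibrium: 47.68 − 10Q = 34 + 0.625Q → Q* = 1.2875, P* = 34.8047.
The subsidy lowers effective supply by 7.875: P = 26.125 + 0.625Q.
New quantity: 47.68 − 10Q = 26.125 + 0.625Q → Q' = 2.0287.
Overproduction ΔQ = 2.0287 − 1.2875 = 0.7412; wedge = subsidy = 7.875.
The triangle = ½ × 0.7412 × 7.875 = €2.92 thousand.

€2.92 thousand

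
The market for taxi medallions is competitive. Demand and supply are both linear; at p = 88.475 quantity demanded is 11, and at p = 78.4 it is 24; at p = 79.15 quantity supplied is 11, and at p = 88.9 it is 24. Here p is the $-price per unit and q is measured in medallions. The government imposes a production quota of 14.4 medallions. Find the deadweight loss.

Demand slope = (78.4 − 88.475)/(24 − 11) = −0.775, so p = 97 − 0.775q.
Supply slope = (88.9 − 79.15)/(24 − 11) = 0.75, so p = 70.9 + 0.75q.
Competitive equilibrium: 97 − 0.775q = 70.9 + 0.75q → q* = 17.1148, p* = 83.7361.
At q = 14.4: demand price = 97 − 0.775·14.4 = 85.84; supply price = 70.9 + 0.75·14.4 = 81.7.
Δq = 17.1148 − 14.4 = 2.7148; wedge = 85.84 − 81.7 = 4.14.
Deadweight loss = ½ × 2.7148 × 4.14 = $5.62.

$5.62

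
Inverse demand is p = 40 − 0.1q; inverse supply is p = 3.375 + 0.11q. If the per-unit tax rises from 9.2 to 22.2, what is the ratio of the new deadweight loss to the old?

Competitive equilibrium: 40 − 0.1q = 3.375 + 0.11q → q* = 174.4048, p* = 22.5595.
For a per-unit tax t: Δq = t/0.21, so DWL = ½·t·(t/0.21) = t²/0.42.
At t = 9.2: DWL = 201.524. At t = 22.2: DWL = 1173.429.
Ratio = (22.2/9.2)² = 5.823.

5.823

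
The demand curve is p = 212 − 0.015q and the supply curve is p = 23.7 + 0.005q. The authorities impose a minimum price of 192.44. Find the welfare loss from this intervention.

Competitive equilibrium: 212 − 0.015q = 23.7 + 0.005q → q* = 9415, p* = 70.775.
At the floor p = 192.44, quantity demanded = (212 − 192.44)/0.015 = 1304.
Sellers' marginal cost at q' = 1304: 23.7 + 0.005·1304 = 30.22.
Δq = 9415 − 1304 = 8111; wedge = 192.44 − 30.22 = 162.22.
DWL = ½ × 8111 × 162.22 = 657883.21.

657883.21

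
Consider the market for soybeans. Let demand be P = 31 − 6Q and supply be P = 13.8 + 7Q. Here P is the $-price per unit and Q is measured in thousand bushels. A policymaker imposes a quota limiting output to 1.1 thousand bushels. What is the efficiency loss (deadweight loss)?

$0.32 thousand

Competitive equilibrium: 31 − 6Q = 13.8 + 7Q → Q* = 1.3231, P* = 23.0615.
At Q = 1.1: demand price = 31 − 6·1.1 = 24.4; supply price = 13.8 + 7·1.1 = 21.5.
ΔQ = 1.3231 − 1.1 = 0.2231; wedge = 24.4 − 21.5 = 2.9.
DWL = ½ × 0.2231 × 2.9 = $0.32 thousand.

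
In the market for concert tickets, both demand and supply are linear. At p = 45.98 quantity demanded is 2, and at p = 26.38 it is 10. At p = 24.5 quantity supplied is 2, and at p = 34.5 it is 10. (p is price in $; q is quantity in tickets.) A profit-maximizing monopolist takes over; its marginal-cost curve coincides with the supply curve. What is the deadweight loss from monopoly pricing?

$17.89

Demand slope = (26.38 − 45.98)/(10 − 2) = −2.45, so p = 50.88 − 2.45q.
Supply slope = (34.5 − 24.5)/(10 − 2) = 1.25, so p = 22 + 1.25q.
Competitive equilibrium: 50.88 − 2.45q = 22 + 1.25q → q* = 7.8054, p* = 31.7568.
Marginal revenue: MR = 50.88 − 4.9q. Set MR = MC: 50.88 − 4.9q = 22 + 1.25q → q_m = 4.6959.
Price p_m = 50.88 − 2.45·4.6959 = 39.375; MC(q_m) = 22 + 1.25·4.6959 = 27.8699.
Competitive q* = 7.8054, so Δq = 3.1095; wedge = 39.375 − 27.8699 = 11.5051.
Welfare loss = ½ × 3.1095 × 11.5051 = $17.89.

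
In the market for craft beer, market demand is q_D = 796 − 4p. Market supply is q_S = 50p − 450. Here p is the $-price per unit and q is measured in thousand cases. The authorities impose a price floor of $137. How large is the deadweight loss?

$28034.89 thousand

In inverse form: demand p = 199 − 0.25q, supply p = 9 + 0.02q.
Competitive equilibrium: 199 − 0.25q = 9 + 0.02q → q* = 703.7037, p* = 23.0741.
At the floor p = 137, quantity demanded = (199 − 137)/0.25 = 248.
Sellers' marginal cost at q' = 248: 9 + 0.02·248 = 13.96.
Δq = 703.7037 − 248 = 455.7037; wedge = 137 − 13.96 = 123.04.
Deadweight loss = ½ × 455.7037 × 123.04 = $28034.89 thousand.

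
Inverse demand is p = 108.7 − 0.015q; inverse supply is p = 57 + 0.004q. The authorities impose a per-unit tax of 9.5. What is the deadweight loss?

Competitive equilibrium: 108.7 − 0.015q = 57 + 0.004q → q* = 2721.0526, p* = 67.8842.
With the tax, the buyer price exceeds the seller price by 9.5: (108.7 − 0.015q) − (57 + 0.004q) = 9.5 → q' = 2221.0526.
Δq = 2721.0526 − 2221.0526 = 500; the wedge equals the tax, 9.5.
DWL = ½ × 500 × 9.5 = 2375.

2375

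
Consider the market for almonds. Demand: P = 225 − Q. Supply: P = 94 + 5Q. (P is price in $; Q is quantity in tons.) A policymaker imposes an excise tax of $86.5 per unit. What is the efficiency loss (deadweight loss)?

Competitive equilibrium: 225 − Q = 94 + 5Q → Q* = 21.8333, P* = 203.1667.
With the tax, the buyer price exceeds the seller price by 86.5: (225 − Q) − (94 + 5Q) = 86.5 → Q' = 7.4167.
ΔQ = 21.8333 − 7.4167 = 14.4166; the wedge equals the tax, 86.5.
Welfare loss = ½ × 14.4166 × 86.5 = $623.52.

$623.52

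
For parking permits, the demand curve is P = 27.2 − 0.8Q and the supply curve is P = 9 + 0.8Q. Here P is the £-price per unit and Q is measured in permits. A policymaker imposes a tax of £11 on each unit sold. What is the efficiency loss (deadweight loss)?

Competitive equilibrium: 27.2 − 0.8Q = 9 + 0.8Q → Q* = 11.375, P* = 18.1.
With the tax, the buyer price exceeds the seller price by 11: (27.2 − 0.8Q) − (9 + 0.8Q) = 11 → Q' = 4.5.
ΔQ = 11.375 − 4.5 = 6.875; the wedge equals the tax, 11.
The triangle = ½ × 6.875 × 11 = £37.81.

£37.81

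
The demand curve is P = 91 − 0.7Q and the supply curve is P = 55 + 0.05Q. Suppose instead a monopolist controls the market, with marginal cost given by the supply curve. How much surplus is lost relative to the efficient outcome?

Competitive equilibrium: 91 − 0.7Q = 55 + 0.05Q → Q* = 48, P* = 57.4.
Marginal revenue: MR = 91 − 1.4Q. Set MR = MC: 91 − 1.4Q = 55 + 0.05Q → Q_m = 24.8276.
Price P_m = 91 − 0.7·24.8276 = 73.6207; MC(Q_m) = 55 + 0.05·24.8276 = 56.2414.
Competitive Q* = 48, so ΔQ = 23.1724; wedge = 73.6207 − 56.2414 = 17.3793.
The triangle = ½ × 23.1724 × 17.3793 = 201.36.

201.36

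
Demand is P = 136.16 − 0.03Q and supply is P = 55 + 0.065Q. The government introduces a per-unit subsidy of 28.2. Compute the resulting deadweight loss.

4185.47

Competitive equilibrium: 136.16 − 0.03Q = 55 + 0.065Q → Q* = 854.3158, P* = 110.5305.
The subsidy lowers effective supply by 28.2: P = 26.8 + 0.065Q.
New quantity: 136.16 − 0.03Q = 26.8 + 0.065Q → Q' = 1151.1579.
Overproduction ΔQ = 1151.1579 − 854.3158 = 296.8421; wedge = subsidy = 28.2.
Deadweight loss = ½ × 296.8421 × 28.2 = 4185.47.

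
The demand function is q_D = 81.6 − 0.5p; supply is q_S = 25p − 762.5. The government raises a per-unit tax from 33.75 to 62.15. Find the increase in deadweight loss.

In inverse form: demand p = 163.2 − 2q, supply p = 30.5 + 0.04q.
Competitive equilibrium: 163.2 − 2q = 30.5 + 0.04q → q* = 65.049, p* = 33.102.
For a per-unit tax t: Δq = t/2.04, so DWL = ½·t·(t/2.04) = t²/4.08.
At t = 33.75: DWL = 279.182. At t = 62.15: DWL = 946.721.
Increase = 946.721 − 279.182 = 667.54.

667.54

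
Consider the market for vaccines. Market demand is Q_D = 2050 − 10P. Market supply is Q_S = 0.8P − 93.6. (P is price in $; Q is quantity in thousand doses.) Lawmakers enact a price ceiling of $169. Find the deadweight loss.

$375.48 thousand

In inverse form: demand P = 205 − 0.1Q, supply P = 117 + 1.25Q.
Competitive equilibrium: 205 − 0.1Q = 117 + 1.25Q → Q* = 65.1852, P* = 198.4815.
At the ceiling P = 169, quantity supplied = (169 − 117)/1.25 = 41.6.
Willingness to pay at Q' = 41.6: 205 − 0.1·41.6 = 200.84.
ΔQ = 65.1852 − 41.6 = 23.5852; wedge = 200.84 − 169 = 31.84.
Deadweight loss = ½ × 23.5852 × 31.84 = $375.48 thousand.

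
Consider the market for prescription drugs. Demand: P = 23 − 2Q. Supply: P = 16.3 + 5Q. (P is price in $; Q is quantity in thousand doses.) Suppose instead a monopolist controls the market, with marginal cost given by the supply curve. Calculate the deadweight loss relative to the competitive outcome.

Competitive equilibrium: 23 − 2Q = 16.3 + 5Q → Q* = 0.9571, P* = 21.0857.
Marginal revenue: MR = 23 − 4Q. Set MR = MC: 23 − 4Q = 16.3 + 5Q → Q_m = 0.7444.
Price P_m = 23 − 2·0.7444 = 21.5112; MC(Q_m) = 16.3 + 5·0.7444 = 20.022.
Competitive Q* = 0.9571, so ΔQ = 0.2127; wedge = 21.5112 − 20.022 = 1.4892.
Welfare loss = ½ × 0.2127 × 1.4892 = $0.16 thousand.

$0.16 thousand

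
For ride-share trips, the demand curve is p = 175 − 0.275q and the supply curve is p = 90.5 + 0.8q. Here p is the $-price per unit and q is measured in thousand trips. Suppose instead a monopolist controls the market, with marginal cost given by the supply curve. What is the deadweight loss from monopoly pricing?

Competitive equilibrium: 175 − 0.275q = 90.5 + 0.8q → q* = 78.6047, p* = 153.3837.
Marginal revenue: MR = 175 − 0.55q. Set MR = MC: 175 − 0.55q = 90.5 + 0.8q → q_m = 62.5926.
Price p_m = 175 − 0.275·62.5926 = 157.787; MC(q_m) = 90.5 + 0.8·62.5926 = 140.5741.
Competitive q* = 78.6047, so Δq = 16.0121; wedge = 157.787 − 140.5741 = 17.2129.
The triangle = ½ × 16.0121 × 17.2129 = $137.81 thousand.

$137.81 thousand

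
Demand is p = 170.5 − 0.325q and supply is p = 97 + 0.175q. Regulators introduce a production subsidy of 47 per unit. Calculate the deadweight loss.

Competitive equilibrium: 170.5 − 0.325q = 97 + 0.175q → q* = 147, p* = 122.725.
The subsidy lowers effective supply by 47: p = 50 + 0.175q.
New quantity: 170.5 − 0.325q = 50 + 0.175q → q' = 241.
Overproduction Δq = 241 − 147 = 94; wedge = subsidy = 47.
Welfare loss = ½ × 94 × 47 = 2209.

2209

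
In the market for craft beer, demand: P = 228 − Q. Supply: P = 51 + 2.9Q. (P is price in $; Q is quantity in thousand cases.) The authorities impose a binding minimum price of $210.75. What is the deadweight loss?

$1543.54 thousand

Competitive equilibrium: 228 − Q = 51 + 2.9Q → Q* = 45.38462, P* = 182.61538.
At the floor P = 210.75, quantity demanded = (228 − 210.75)/1 = 17.25.
Sellers' marginal cost at Q' = 17.25: 51 + 2.9·17.25 = 101.025.
ΔQ = 45.38462 − 17.25 = 28.13462; wedge = 210.75 − 101.025 = 109.725.
Deadweight loss = ½ × 28.13462 × 109.725 = $1543.54 thousand.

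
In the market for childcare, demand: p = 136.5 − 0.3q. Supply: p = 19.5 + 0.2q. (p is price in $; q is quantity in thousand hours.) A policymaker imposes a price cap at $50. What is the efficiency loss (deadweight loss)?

$1660.56 thousand

Competitive equilibrium: 136.5 − 0.3q = 19.5 + 0.2q → q* = 234, p* = 66.3.
At the ceiling p = 50, quantity supplied = (50 − 19.5)/0.2 = 152.5.
Willingness to pay at q' = 152.5: 136.5 − 0.3·152.5 = 90.75.
Δq = 234 − 152.5 = 81.5; wedge = 90.75 − 50 = 40.75.
DWL = ½ × 81.5 × 40.75 = $1660.56 thousand.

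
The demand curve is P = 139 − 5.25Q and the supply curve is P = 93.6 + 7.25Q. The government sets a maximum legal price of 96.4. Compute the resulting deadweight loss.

Competitive equilibrium: 139 − 5.25Q = 93.6 + 7.25Q → Q* = 3.632, P* = 119.932.
At the ceiling P = 96.4, quantity supplied = (96.4 − 93.6)/7.25 = 0.38621.
Willingness to pay at Q' = 0.38621: 139 − 5.25·0.38621 = 136.9724.
ΔQ = 3.632 − 0.38621 = 3.24579; wedge = 136.9724 − 96.4 = 40.5724.
The triangle = ½ × 3.24579 × 40.5724 = 65.84.

65.84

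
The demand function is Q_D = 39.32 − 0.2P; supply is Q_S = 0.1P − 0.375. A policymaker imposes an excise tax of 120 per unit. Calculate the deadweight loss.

In inverse form: demand P = 196.6 − 5Q, supply P = 3.75 + 10Q.
Competitive equilibrium: 196.6 − 5Q = 3.75 + 10Q → Q* = 12.8567, P* = 132.3167.
With the tax, the buyer price exceeds the seller price by 120: (196.6 − 5Q) − (3.75 + 10Q) = 120 → Q' = 4.8567.
ΔQ = 12.8567 − 4.8567 = 8; the wedge equals the tax, 120.
The triangle = ½ × 8 × 120 = 480.

480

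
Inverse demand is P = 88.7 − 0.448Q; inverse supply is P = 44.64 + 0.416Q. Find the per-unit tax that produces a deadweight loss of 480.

Competitive equilibrium: 88.7 − 0.448Q = 44.64 + 0.416Q → Q* = 50.9954, P* = 65.8541.
A tax t gives ΔQ = t/0.864 and wedge t, so DWL = t²/1.728.
t²/1.728 = 480 → t² = 829.44 → t = 28.8.

28.8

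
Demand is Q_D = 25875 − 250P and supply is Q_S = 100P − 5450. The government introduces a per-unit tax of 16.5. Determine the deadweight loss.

9723.21

In inverse form: demand P = 103.5 − 0.004Q, supply P = 54.5 + 0.01Q.
Competitive equilibrium: 103.5 − 0.004Q = 54.5 + 0.01Q → Q* = 3500, P* = 89.5.
With the tax, the buyer price exceeds the seller price by 16.5: (103.5 − 0.004Q) − (54.5 + 0.01Q) = 16.5 → Q' = 2321.4286.
ΔQ = 3500 − 2321.4286 = 1178.5714; the wedge equals the tax, 16.5.
DWL = ½ × 1178.5714 × 16.5 = 9723.21.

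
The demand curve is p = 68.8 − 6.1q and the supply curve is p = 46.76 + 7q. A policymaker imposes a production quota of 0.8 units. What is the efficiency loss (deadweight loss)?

5.10

Competitive equilibrium: 68.8 − 6.1q = 46.76 + 7q → q* = 1.6824, p* = 58.5371.
At q = 0.8: demand price = 68.8 − 6.1·0.8 = 63.92; supply price = 46.76 + 7·0.8 = 52.36.
Δq = 1.6824 − 0.8 = 0.8824; wedge = 63.92 − 52.36 = 11.56.
Welfare loss = ½ × 0.8824 × 11.56 = 5.10.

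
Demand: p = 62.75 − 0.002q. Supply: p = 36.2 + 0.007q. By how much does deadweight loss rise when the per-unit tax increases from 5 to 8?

Competitive equilibrium: 62.75 − 0.002q = 36.2 + 0.007q → q* = 2950, p* = 56.85.
For a per-unit tax t: Δq = t/0.009, so DWL = ½·t·(t/0.009) = t²/0.018.
At t = 5: DWL = 1388.889. At t = 8: DWL = 3555.556.
Increase = 3555.556 − 1388.889 = 2166.67.

2166.67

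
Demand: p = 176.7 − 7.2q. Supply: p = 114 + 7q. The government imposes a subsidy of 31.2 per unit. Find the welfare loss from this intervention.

Competitive equilibrium: 176.7 − 7.2q = 114 + 7q → q* = 4.4155, p* = 144.9085.
The subsidy lowers effective supply by 31.2: p = 82.8 + 7q.
New quantity: 176.7 − 7.2q = 82.8 + 7q → q' = 6.6127.
Overproduction Δq = 6.6127 − 4.4155 = 2.1972; wedge = subsidy = 31.2.
The triangle = ½ × 2.1972 × 31.2 = 34.28.

34.28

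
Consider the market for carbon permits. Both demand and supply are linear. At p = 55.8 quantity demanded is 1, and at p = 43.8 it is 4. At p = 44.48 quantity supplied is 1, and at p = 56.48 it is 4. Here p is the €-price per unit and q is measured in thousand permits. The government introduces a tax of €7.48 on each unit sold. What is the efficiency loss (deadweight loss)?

€3.50 thousand

Demand slope = (43.8 − 55.8)/(4 − 1) = −4, so p = 59.8 − 4q.
Supply slope = (56.48 − 44.48)/(4 − 1) = 4, so p = 40.48 + 4q.
Competitive equilibrium: 59.8 − 4q = 40.48 + 4q → q* = 2.415, p* = 50.14.
With the tax, the buyer price exceeds the seller price by 7.48: (59.8 − 4q) − (40.48 + 4q) = 7.48 → q' = 1.48.
Δq = 2.415 − 1.48 = 0.935; the wedge equals the tax, 7.48.
Welfare loss = ½ × 0.935 × 7.48 = €3.50 thousand.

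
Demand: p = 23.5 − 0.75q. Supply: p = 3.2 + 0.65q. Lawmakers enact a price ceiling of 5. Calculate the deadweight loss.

Competitive equilibrium: 23.5 − 0.75q = 3.2 + 0.65q → q* = 14.5, p* = 12.625.
At the ceiling p = 5, quantity supplied = (5 − 3.2)/0.65 = 2.7692.
Willingness to pay at q' = 2.7692: 23.5 − 0.75·2.7692 = 21.4231.
Δq = 14.5 − 2.7692 = 11.7308; wedge = 21.4231 − 5 = 16.4231.
DWL = ½ × 11.7308 × 16.4231 = 96.33.

96.33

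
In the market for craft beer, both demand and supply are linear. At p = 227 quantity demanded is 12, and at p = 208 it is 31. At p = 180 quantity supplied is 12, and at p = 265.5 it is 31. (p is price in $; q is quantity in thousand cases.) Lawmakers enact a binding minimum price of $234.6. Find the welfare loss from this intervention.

$716.86 thousand

Demand slope = (208 − 227)/(31 − 12) = −1, so p = 239 − q.
Supply slope = (265.5 − 180)/(31 − 12) = 4.5, so p = 126 + 4.5q.
Competitive equilibrium: 239 − q = 126 + 4.5q → q* = 20.5455, p* = 218.4545.
At the floor p = 234.6, quantity demanded = (239 − 234.6)/1 = 4.4.
Sellers' marginal cost at q' = 4.4: 126 + 4.5·4.4 = 145.8.
Δq = 20.5455 − 4.4 = 16.1455; wedge = 234.6 − 145.8 = 88.8.
DWL = ½ × 16.1455 × 88.8 = $716.86 thousand.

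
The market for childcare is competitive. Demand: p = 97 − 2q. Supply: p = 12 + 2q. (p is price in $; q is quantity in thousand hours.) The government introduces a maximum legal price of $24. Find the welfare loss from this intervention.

Competitive equilibrium: 97 − 2q = 12 + 2q → q* = 21.25, p* = 54.5.
At the ceiling p = 24, quantity supplied = (24 − 12)/2 = 6.
Willingness to pay at q' = 6: 97 − 2·6 = 85.
Δq = 21.25 − 6 = 15.25; wedge = 85 − 24 = 61.
The triangle = ½ × 15.25 × 61 = $465.125 thousand.

$465.125 thousand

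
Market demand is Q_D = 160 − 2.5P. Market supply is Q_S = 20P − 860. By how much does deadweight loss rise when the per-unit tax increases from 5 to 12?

In inverse form: demand P = 64 − 0.4Q, supply P = 43 + 0.05Q.
Competitive equilibrium: 64 − 0.4Q = 43 + 0.05Q → Q* = 46.6667, P* = 45.3333.
For a per-unit tax t: ΔQ = t/0.45, so DWL = ½·t·(t/0.45) = t²/0.9.
At t = 5: DWL = 27.778. At t = 12: DWL = 160.
Increase = 160 − 27.778 = 132.22.

132.22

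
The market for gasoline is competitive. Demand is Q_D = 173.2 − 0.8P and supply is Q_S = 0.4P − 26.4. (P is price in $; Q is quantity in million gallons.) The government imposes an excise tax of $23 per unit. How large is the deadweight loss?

In inverse form: demand P = 216.5 − 1.25Q, supply P = 66 + 2.5Q.
Competitive equilibrium: 216.5 − 1.25Q = 66 + 2.5Q → Q* = 40.1333, P* = 166.3333.
With the tax, the buyer price exceeds the seller price by 23: (216.5 − 1.25Q) − (66 + 2.5Q) = 23 → Q' = 34.
ΔQ = 40.1333 − 34 = 6.1333; the wedge equals the tax, 23.
The triangle = ½ × 6.1333 × 23 = $70.53 million.

$70.53 million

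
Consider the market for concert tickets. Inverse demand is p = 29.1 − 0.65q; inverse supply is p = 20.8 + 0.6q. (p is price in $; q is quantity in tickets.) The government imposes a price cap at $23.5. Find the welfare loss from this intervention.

$2.86

Competitive equilibrium: 29.1 − 0.65q = 20.8 + 0.6q → q* = 6.64, p* = 24.784.
At the ceiling p = 23.5, quantity supplied = (23.5 − 20.8)/0.6 = 4.5.
Willingness to pay at q' = 4.5: 29.1 − 0.65·4.5 = 26.175.
Δq = 6.64 − 4.5 = 2.14; wedge = 26.175 − 23.5 = 2.675.
Deadweight loss = ½ × 2.14 × 2.675 = $2.86.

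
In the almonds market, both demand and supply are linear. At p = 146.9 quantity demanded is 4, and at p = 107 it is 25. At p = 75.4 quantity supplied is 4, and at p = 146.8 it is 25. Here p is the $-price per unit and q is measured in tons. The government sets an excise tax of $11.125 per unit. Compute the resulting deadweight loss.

Demand slope = (107 − 146.9)/(25 − 4) = −1.9, so p = 154.5 − 1.9q.
Supply slope = (146.8 − 75.4)/(25 − 4) = 3.4, so p = 61.8 + 3.4q.
Competitive equilibrium: 154.5 − 1.9q = 61.8 + 3.4q → q* = 17.4906, p* = 121.2679.
With the tax, the buyer price exceeds the seller price by 11.125: (154.5 − 1.9q) − (61.8 + 3.4q) = 11.125 → q' = 15.3915.
Δq = 17.4906 − 15.3915 = 2.0991; the wedge equals the tax, 11.125.
DWL = ½ × 2.0991 × 11.125 = $11.68.

$11.68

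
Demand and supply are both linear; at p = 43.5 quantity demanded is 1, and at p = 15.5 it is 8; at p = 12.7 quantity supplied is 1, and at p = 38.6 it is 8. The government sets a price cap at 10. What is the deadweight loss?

Demand slope = (15.5 − 43.5)/(8 − 1) = −4, so p = 47.5 − 4q.
Supply slope = (38.6 − 12.7)/(8 − 1) = 3.7, so p = 9 + 3.7q.
Competitive equilibrium: 47.5 − 4q = 9 + 3.7q → q* = 5, p* = 27.5.
At the ceiling p = 10, quantity supplied = (10 − 9)/3.7 = 0.27027.
Willingness to pay at q' = 0.27027: 47.5 − 4·0.27027 = 46.41892.
Δq = 5 − 0.27027 = 4.72973; wedge = 46.41892 − 10 = 36.41892.
Deadweight loss = ½ × 4.72973 × 36.41892 = 86.13.

86.13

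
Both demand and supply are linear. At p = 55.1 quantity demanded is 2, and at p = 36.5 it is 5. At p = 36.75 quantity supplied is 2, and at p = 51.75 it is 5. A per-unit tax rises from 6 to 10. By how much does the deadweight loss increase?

2.86

Demand slope = (36.5 − 55.1)/(5 − 2) = −6.2, so p = 67.5 − 6.2q.
Supply slope = (51.75 − 36.75)/(5 − 2) = 5, so p = 26.75 + 5q.
Competitive equilibrium: 67.5 − 6.2q = 26.75 + 5q → q* = 3.6384, p* = 44.942.
For a per-unit tax t: Δq = t/11.2, so DWL = ½·t·(t/11.2) = t²/22.4.
At t = 6: DWL = 1.607. At t = 10: DWL = 4.464.
Increase = 4.464 − 1.607 = 2.86.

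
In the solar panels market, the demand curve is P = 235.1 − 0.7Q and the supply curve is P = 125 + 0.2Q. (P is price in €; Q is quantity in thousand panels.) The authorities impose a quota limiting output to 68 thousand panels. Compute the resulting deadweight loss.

€1328.45 thousand

Competitive equilibrium: 235.1 − 0.7Q = 125 + 0.2Q → Q* = 122.3333, P* = 149.4667.
At Q = 68: demand price = 235.1 − 0.7·68 = 187.5; supply price = 125 + 0.2·68 = 138.6.
ΔQ = 122.3333 − 68 = 54.3333; wedge = 187.5 − 138.6 = 48.9.
The triangle = ½ × 54.3333 × 48.9 = €1328.45 thousand.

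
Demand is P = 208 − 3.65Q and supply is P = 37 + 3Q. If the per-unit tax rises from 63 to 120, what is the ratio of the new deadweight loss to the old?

3.628

Competitive equilibrium: 208 − 3.65Q = 37 + 3Q → Q* = 25.7143, P* = 114.1429.
For a per-unit tax t: ΔQ = t/6.65, so DWL = ½·t·(t/6.65) = t²/13.3.
At t = 63: DWL = 298.421. At t = 120: DWL = 1082.707.
Ratio = (120/63)² = 3.628.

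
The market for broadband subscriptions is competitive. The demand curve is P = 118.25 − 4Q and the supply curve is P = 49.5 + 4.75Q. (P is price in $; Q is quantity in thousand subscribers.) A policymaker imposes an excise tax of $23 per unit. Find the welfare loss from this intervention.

$30.23 thousand

Competitive equilibrium: 118.25 − 4Q = 49.5 + 4.75Q → Q* = 7.8571, P* = 86.8214.
With the tax, the buyer price exceeds the seller price by 23: (118.25 − 4Q) − (49.5 + 4.75Q) = 23 → Q' = 5.2286.
ΔQ = 7.8571 − 5.2286 = 2.6285; the wedge equals the tax, 23.
Welfare loss = ½ × 2.6285 × 23 = $30.23 thousand.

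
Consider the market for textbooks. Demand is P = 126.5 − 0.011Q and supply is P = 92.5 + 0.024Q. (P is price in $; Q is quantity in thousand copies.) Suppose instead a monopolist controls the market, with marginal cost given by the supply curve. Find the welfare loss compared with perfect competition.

Competitive equilibrium: 126.5 − 0.011Q = 92.5 + 0.024Q → Q* = 971.42857, P* = 115.81429.
Marginal revenue: MR = 126.5 − 0.022Q. Set MR = MC: 126.5 − 0.022Q = 92.5 + 0.024Q → Q_m = 739.13043.
Price P_m = 126.5 − 0.011·739.13043 = 118.36957; MC(Q_m) = 92.5 + 0.024·739.13043 = 110.23913.
Competitive Q* = 971.42857, so ΔQ = 232.29814; wedge = 118.36957 − 110.23913 = 8.13044.
The triangle = ½ × 232.29814 × 8.13044 = $944.34 thousand.

$944.34 thousand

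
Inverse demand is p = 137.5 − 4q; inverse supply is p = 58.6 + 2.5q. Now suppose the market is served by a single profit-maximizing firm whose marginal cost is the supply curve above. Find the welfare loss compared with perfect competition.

Competitive equilibrium: 137.5 − 4q = 58.6 + 2.5q → q* = 12.1385, p* = 88.9462.
Marginal revenue: MR = 137.5 − 8q. Set MR = MC: 137.5 − 8q = 58.6 + 2.5q → q_m = 7.5143.
Price p_m = 137.5 − 4·7.5143 = 107.4428; MC(q_m) = 58.6 + 2.5·7.5143 = 77.3858.
Competitive q* = 12.1385, so Δq = 4.6242; wedge = 107.4428 − 77.3858 = 30.057.
Welfare loss = ½ × 4.6242 × 30.057 = 69.49.

69.49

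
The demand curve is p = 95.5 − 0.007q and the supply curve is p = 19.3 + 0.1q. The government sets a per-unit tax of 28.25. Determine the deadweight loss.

3729.26

Competitive equilibrium: 95.5 − 0.007q = 19.3 + 0.1q → q* = 712.1495, p* = 90.515.
With the tax, the buyer price exceeds the seller price by 28.25: (95.5 − 0.007q) − (19.3 + 0.1q) = 28.25 → q' = 448.1308.
Δq = 712.1495 − 448.1308 = 264.0187; the wedge equals the tax, 28.25.
The triangle = ½ × 264.0187 × 28.25 = 3729.26.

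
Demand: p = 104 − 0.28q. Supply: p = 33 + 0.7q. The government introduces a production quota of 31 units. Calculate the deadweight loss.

Competitive equilibrium: 104 − 0.28q = 33 + 0.7q → q* = 72.449, p* = 83.7143.
At q = 31: demand price = 104 − 0.28·31 = 95.32; supply price = 33 + 0.7·31 = 54.7.
Δq = 72.449 − 31 = 41.449; wedge = 95.32 − 54.7 = 40.62.
Deadweight loss = ½ × 41.449 × 40.62 = 841.83.

841.83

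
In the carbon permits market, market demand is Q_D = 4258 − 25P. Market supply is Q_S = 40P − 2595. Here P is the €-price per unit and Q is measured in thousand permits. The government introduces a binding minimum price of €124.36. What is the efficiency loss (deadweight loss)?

In inverse form: demand P = 170.32 − 0.04Q, supply P = 64.875 + 0.025Q.
Competitive equilibrium: 170.32 − 0.04Q = 64.875 + 0.025Q → Q* = 1622.2308, P* = 105.4308.
At the floor P = 124.36, quantity demanded = (170.32 − 124.36)/0.04 = 1149.
Sellers' marginal cost at Q' = 1149: 64.875 + 0.025·1149 = 93.6.
ΔQ = 1622.2308 − 1149 = 473.2308; wedge = 124.36 − 93.6 = 30.76.
The triangle = ½ × 473.2308 × 30.76 = €7278.29 thousand.

€7278.29 thousand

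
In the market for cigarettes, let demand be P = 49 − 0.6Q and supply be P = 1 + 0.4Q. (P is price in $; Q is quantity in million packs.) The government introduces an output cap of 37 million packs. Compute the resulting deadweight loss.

$60.50 million

Competitive equilibrium: 49 − 0.6Q = 1 + 0.4Q → Q* = 48, P* = 20.2.
At Q = 37: demand price = 49 − 0.6·37 = 26.8; supply price = 1 + 0.4·37 = 15.8.
ΔQ = 48 − 37 = 11; wedge = 26.8 − 15.8 = 11.
The triangle = ½ × 11 × 11 = $60.50 million.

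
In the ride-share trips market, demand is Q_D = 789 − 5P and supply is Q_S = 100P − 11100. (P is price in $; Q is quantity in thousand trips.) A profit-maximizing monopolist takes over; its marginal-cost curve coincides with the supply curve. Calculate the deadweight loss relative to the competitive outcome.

In inverse form: demand P = 157.8 − 0.2Q, supply P = 111 + 0.01Q.
Competitive equilibrium: 157.8 − 0.2Q = 111 + 0.01Q → Q* = 222.8571, P* = 113.2286.
Marginal revenue: MR = 157.8 − 0.4Q. Set MR = MC: 157.8 − 0.4Q = 111 + 0.01Q → Q_m = 114.1463.
Price P_m = 157.8 − 0.2·114.1463 = 134.9707; MC(Q_m) = 111 + 0.01·114.1463 = 112.1415.
Competitive Q* = 222.8571, so ΔQ = 108.7108; wedge = 134.9707 − 112.1415 = 22.8292.
The triangle = ½ × 108.7108 × 22.8292 = $1240.89 thousand.

$1240.89 thousand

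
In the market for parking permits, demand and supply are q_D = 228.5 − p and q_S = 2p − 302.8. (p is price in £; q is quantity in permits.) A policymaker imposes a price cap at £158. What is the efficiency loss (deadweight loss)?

In inverse form: demand p = 228.5 − q, supply p = 151.4 + 0.5q.
Competitive equilibrium: 228.5 − q = 151.4 + 0.5q → q* = 51.4, p* = 177.1.
At the ceiling p = 158, quantity supplied = (158 − 151.4)/0.5 = 13.2.
Willingness to pay at q' = 13.2: 228.5 − 1·13.2 = 215.3.
Δq = 51.4 − 13.2 = 38.2; wedge = 215.3 − 158 = 57.3.
DWL = ½ × 38.2 × 57.3 = £1094.43.

£1094.43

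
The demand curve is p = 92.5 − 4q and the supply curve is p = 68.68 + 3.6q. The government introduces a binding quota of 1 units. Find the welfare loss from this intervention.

17.31

Competitive equilibrium: 92.5 − 4q = 68.68 + 3.6q → q* = 3.1342, p* = 79.9632.
At q = 1: demand price = 92.5 − 4·1 = 88.5; supply price = 68.68 + 3.6·1 = 72.28.
Δq = 3.1342 − 1 = 2.1342; wedge = 88.5 − 72.28 = 16.22.
Welfare loss = ½ × 2.1342 × 16.22 = 17.31.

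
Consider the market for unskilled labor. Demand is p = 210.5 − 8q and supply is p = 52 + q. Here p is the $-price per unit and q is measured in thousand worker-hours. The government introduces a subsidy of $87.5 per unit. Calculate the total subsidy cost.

Competitive equilibrium: 210.5 − 8q = 52 + q → q* = 17.61111, p* = 69.61111.
The subsidy lowers effective supply by 87.5: p = q − 35.5.
New quantity: 210.5 − 8q = q − 35.5 → q' = 27.33333.
Total subsidy cost = 87.5 × 27.33333 = $2391.67 thousand.

$2391.67 thousand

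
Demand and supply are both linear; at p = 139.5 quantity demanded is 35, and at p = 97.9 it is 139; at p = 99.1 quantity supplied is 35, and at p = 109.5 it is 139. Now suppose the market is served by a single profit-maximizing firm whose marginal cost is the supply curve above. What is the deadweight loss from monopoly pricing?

662.20

Demand slope = (97.9 − 139.5)/(139 − 35) = −0.4, so p = 153.5 − 0.4q.
Supply slope = (109.5 − 99.1)/(139 − 35) = 0.1, so p = 95.6 + 0.1q.
Competitive equilibrium: 153.5 − 0.4q = 95.6 + 0.1q → q* = 115.8, p* = 107.18.
Marginal revenue: MR = 153.5 − 0.8q. Set MR = MC: 153.5 − 0.8q = 95.6 + 0.1q → q_m = 64.33333.
Price p_m = 153.5 − 0.4·64.33333 = 127.76667; MC(q_m) = 95.6 + 0.1·64.33333 = 102.03333.
Competitive q* = 115.8, so Δq = 51.46667; wedge = 127.76667 − 102.03333 = 25.73334.
Welfare loss = ½ × 51.46667 × 25.73334 = 662.20.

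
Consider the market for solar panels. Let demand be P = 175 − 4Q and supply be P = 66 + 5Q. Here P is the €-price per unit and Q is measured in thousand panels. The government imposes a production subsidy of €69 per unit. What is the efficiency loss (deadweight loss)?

€264.50 thousand

Competitive equilibrium: 175 − 4Q = 66 + 5Q → Q* = 12.1111, P* = 126.5556.
The subsidy lowers effective supply by 69: P = 5Q − 3.
New quantity: 175 − 4Q = 5Q − 3 → Q' = 19.7778.
Overproduction ΔQ = 19.7778 − 12.1111 = 7.6667; wedge = subsidy = 69.
DWL = ½ × 7.6667 × 69 = €264.50 thousand.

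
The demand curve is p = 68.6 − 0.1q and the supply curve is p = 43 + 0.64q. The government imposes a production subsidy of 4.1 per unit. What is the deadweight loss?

11.36

Competitive equilibrium: 68.6 − 0.1q = 43 + 0.64q → q* = 34.5946, p* = 65.1405.
The subsidy lowers effective supply by 4.1: p = 38.9 + 0.64q.
New quantity: 68.6 − 0.1q = 38.9 + 0.64q → q' = 40.1351.
Overproduction Δq = 40.1351 − 34.5946 = 5.5405; wedge = subsidy = 4.1.
DWL = ½ × 5.5405 × 4.1 = 11.36.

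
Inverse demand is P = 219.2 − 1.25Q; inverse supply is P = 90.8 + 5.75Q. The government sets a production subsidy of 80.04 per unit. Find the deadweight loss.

457.60

Competitive equilibrium: 219.2 − 1.25Q = 90.8 + 5.75Q → Q* = 18.3429, P* = 196.2714.
The subsidy lowers effective supply by 80.04: P = 10.76 + 5.75Q.
New quantity: 219.2 − 1.25Q = 10.76 + 5.75Q → Q' = 29.7771.
Overproduction ΔQ = 29.7771 − 18.3429 = 11.4342; wedge = subsidy = 80.04.
Welfare loss = ½ × 11.4342 × 80.04 = 457.60.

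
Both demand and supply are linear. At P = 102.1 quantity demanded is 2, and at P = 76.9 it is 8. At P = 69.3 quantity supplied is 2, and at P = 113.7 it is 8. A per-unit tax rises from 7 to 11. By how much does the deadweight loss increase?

3.10

Demand slope = (76.9 − 102.1)/(8 − 2) = −4.2, so P = 110.5 − 4.2Q.
Supply slope = (113.7 − 69.3)/(8 − 2) = 7.4, so P = 54.5 + 7.4Q.
Competitive equilibrium: 110.5 − 4.2Q = 54.5 + 7.4Q → Q* = 4.8276, P* = 90.2241.
For a per-unit tax t: ΔQ = t/11.6, so DWL = ½·t·(t/11.6) = t²/23.2.
At t = 7: DWL = 2.112. At t = 11: DWL = 5.216.
Increase = 5.216 − 2.112 = 3.10.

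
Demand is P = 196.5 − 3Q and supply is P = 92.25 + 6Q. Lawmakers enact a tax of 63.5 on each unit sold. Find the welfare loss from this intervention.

224.01

Competitive equilibrium: 196.5 − 3Q = 92.25 + 6Q → Q* = 11.5833, P* = 161.75.
With the tax, the buyer price exceeds the seller price by 63.5: (196.5 − 3Q) − (92.25 + 6Q) = 63.5 → Q' = 4.5278.
ΔQ = 11.5833 − 4.5278 = 7.0555; the wedge equals the tax, 63.5.
The triangle = ½ × 7.0555 × 63.5 = 224.01.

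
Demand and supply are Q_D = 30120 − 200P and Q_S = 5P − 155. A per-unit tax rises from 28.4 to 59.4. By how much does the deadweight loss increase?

6638.54

In inverse form: demand P = 150.6 − 0.005Q, supply P = 31 + 0.2Q.
Competitive equilibrium: 150.6 − 0.005Q = 31 + 0.2Q → Q* = 583.4146, P* = 147.6829.
For a per-unit tax t: ΔQ = t/0.205, so DWL = ½·t·(t/0.205) = t²/0.41.
At t = 28.4: DWL = 1967.22. At t = 59.4: DWL = 8605.756.
Increase = 8605.756 − 1967.22 = 6638.54.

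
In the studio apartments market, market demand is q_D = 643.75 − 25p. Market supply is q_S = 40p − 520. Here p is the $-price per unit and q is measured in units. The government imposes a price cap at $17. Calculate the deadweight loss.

In inverse form: demand p = 25.75 − 0.04q, supply p = 13 + 0.025q.
Competitive equilibrium: 25.75 − 0.04q = 13 + 0.025q → q* = 196.1538, p* = 17.9038.
At the ceiling p = 17, quantity supplied = (17 − 13)/0.025 = 160.
Willingness to pay at q' = 160: 25.75 − 0.04·160 = 19.35.
Δq = 196.1538 − 160 = 36.1538; wedge = 19.35 − 17 = 2.35.
Welfare loss = ½ × 36.1538 × 2.35 = $42.48.

$42.48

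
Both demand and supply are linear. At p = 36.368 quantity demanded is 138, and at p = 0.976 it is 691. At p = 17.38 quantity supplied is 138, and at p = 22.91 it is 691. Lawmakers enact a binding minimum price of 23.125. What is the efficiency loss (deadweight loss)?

91.29

Demand slope = (0.976 − 36.368)/(691 − 138) = −0.064, so p = 45.2 − 0.064q.
Supply slope = (22.91 − 17.38)/(691 − 138) = 0.01, so p = 16 + 0.01q.
Competitive equilibrium: 45.2 − 0.064q = 16 + 0.01q → q* = 394.5946, p* = 19.9459.
At the floor p = 23.125, quantity demanded = (45.2 − 23.125)/0.064 = 344.9219.
Sellers' marginal cost at q' = 344.9219: 16 + 0.01·344.9219 = 19.4492.
Δq = 394.5946 − 344.9219 = 49.6727; wedge = 23.125 − 19.4492 = 3.6758.
DWL = ½ × 49.6727 × 3.6758 = 91.29.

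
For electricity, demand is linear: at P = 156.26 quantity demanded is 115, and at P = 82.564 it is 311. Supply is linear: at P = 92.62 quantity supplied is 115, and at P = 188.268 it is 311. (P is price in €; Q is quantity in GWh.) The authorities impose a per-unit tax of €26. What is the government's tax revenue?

Demand slope = (82.564 − 156.26)/(311 − 115) = −0.376, so P = 199.5 − 0.376Q.
Supply slope = (188.268 − 92.62)/(311 − 115) = 0.488, so P = 36.5 + 0.488Q.
Competitive equilibrium: 199.5 − 0.376Q = 36.5 + 0.488Q → Q* = 188.65741, P* = 128.56481.
With the tax, the buyer price exceeds the seller price by 26: (199.5 − 0.376Q) − (36.5 + 0.488Q) = 26 → Q' = 158.56481.
Tax revenue = 26 × 158.56481 = €4122.69.

€4122.69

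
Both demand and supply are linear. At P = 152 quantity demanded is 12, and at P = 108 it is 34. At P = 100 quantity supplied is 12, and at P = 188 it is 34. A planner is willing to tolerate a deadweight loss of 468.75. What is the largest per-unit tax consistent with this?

Demand slope = (108 − 152)/(34 − 12) = −2, so P = 176 − 2Q.
Supply slope = (188 − 100)/(34 − 12) = 4, so P = 52 + 4Q.
Competitive equilibrium: 176 − 2Q = 52 + 4Q → Q* = 20.6667, P* = 134.6667.
A tax t gives ΔQ = t/6 and wedge t, so DWL = t²/12.
t²/12 = 468.75 → t² = 5625 → t = 75.

75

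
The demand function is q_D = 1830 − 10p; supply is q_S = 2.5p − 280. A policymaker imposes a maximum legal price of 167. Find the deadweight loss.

5.06

In inverse form: demand p = 183 − 0.1q, supply p = 112 + 0.4q.
Competitive equilibrium: 183 − 0.1q = 112 + 0.4q → q* = 142, p* = 168.8.
At the ceiling p = 167, quantity supplied = (167 − 112)/0.4 = 137.5.
Willingness to pay at q' = 137.5: 183 − 0.1·137.5 = 169.25.
Δq = 142 − 137.5 = 4.5; wedge = 169.25 − 167 = 2.25.
DWL = ½ × 4.5 × 2.25 = 5.06.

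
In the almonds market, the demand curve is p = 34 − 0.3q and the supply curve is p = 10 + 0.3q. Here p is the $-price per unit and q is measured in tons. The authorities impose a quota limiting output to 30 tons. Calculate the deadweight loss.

$30

Competitive equilibrium: 34 − 0.3q = 10 + 0.3q → q* = 40, p* = 22.
At q = 30: demand price = 34 − 0.3·30 = 25; supply price = 10 + 0.3·30 = 19.
Δq = 40 − 30 = 10; wedge = 25 − 19 = 6.
Welfare loss = ½ × 10 × 6 = $30.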